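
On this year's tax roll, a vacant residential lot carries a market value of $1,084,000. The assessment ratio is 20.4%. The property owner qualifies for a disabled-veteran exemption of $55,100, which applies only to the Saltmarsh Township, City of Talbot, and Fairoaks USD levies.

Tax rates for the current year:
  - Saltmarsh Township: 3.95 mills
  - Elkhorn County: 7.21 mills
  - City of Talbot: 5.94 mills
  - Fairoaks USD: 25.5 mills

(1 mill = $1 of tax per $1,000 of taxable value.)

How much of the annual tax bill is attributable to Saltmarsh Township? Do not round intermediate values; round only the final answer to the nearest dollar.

$656

Assessed value = $1,084,000 × 0.204 = $221,136
Saltmarsh Township taxable value = $221,136 − $55,100 = $166,036
Saltmarsh Township levy = $166,036 × 0.00395 = $655.8422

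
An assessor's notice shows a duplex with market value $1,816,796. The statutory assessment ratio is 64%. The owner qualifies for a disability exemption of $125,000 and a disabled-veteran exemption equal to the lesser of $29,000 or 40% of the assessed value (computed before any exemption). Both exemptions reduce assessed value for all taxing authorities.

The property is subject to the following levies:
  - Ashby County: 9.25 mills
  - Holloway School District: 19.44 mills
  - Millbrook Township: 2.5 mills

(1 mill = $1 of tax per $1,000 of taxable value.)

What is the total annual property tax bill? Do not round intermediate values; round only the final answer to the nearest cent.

Assessed value = $1,816,796 × 0.64 = $1,162,749.44
Disabled-veteran exemption = min($29,000, 40% × $1,162,749.44) = min($29,000, $465,099.776) = $29,000 (dollar cap binds)
Taxable value = $1,162,749.44 − $125,000 − $29,000 = $1,008,749.44
Ashby County: $1,008,749.44 × 0.00925 = $9,330.93232
Holloway School District: $1,008,749.44 × 0.01944 = $19,610.0891136
Millbrook Township: $1,008,749.44 × 0.0025 = $2,521.8736
Total = $31,462.8950336

$31,462.90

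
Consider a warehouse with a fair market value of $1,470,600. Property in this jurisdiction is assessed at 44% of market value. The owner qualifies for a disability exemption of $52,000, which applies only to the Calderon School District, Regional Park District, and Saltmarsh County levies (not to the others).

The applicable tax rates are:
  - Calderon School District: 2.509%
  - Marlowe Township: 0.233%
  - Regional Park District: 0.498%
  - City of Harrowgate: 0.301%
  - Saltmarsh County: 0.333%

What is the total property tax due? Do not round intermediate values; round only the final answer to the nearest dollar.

Assessed value = $1,470,600 × 0.44 = $647,064
Calderon School District: ($647,064 − $52,000) × 0.02509 = $595,064 × 0.02509 = $14,930.15576
Marlowe Township: $647,064 × 0.00233 = $1,507.65912
Regional Park District: ($647,064 − $52,000) × 0.00498 = $595,064 × 0.00498 = $2,963.41872
City of Harrowgate: $647,064 × 0.00301 = $1,947.66264
Saltmarsh County: ($647,064 − $52,000) × 0.00333 = $595,064 × 0.00333 = $1,981.56312
Total = $23,330.45936

$23,330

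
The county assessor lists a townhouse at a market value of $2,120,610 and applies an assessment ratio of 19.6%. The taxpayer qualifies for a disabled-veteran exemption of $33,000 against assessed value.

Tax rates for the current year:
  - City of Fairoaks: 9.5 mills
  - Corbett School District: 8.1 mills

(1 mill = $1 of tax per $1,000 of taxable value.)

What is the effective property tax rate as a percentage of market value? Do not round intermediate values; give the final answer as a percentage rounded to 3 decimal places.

Assessed value = $2,120,610 × 0.196 = $415,639.56
Taxable value = $415,639.56 − $33,000 = $382,639.56
City of Fairoaks: $382,639.56 × 0.0095 = $3,635.07582
Corbett School District: $382,639.56 × 0.0081 = $3,099.380436
Total tax = $6,734.456256
Effective rate = $6,734.456256 ÷ $2,120,610 = 0.318% of market value

0.318%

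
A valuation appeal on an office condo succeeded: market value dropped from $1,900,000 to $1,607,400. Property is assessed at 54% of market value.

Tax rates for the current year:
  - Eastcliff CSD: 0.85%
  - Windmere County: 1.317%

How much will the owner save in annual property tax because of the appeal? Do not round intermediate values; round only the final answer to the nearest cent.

Old assessed value = $1,900,000 × 0.54 = $1,026,000
New assessed value = $1,607,400 × 0.54 = $867,996
Combined rate = 0.0085 + 0.01317 = 0.02167
Old tax = $1,026,000 × 0.02167 = $22,233.42
New tax = $867,996 × 0.02167 = $18,809.47332
Reduction = $22,233.42 − $18,809.47332 = $3,423.94668

$3,423.95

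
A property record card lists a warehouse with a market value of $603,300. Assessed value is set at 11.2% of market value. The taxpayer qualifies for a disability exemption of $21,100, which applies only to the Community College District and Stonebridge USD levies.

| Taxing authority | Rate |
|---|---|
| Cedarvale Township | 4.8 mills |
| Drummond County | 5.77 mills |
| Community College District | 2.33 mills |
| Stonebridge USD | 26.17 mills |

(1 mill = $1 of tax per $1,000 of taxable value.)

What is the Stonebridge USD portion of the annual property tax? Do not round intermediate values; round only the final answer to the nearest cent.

$1,216.11

Assessed value = $603,300 × 0.112 = $67,569.6
Stonebridge USD taxable value = $67,569.6 − $21,100 = $46,469.6
Stonebridge USD levy = $46,469.6 × 0.02617 = $1,216.109432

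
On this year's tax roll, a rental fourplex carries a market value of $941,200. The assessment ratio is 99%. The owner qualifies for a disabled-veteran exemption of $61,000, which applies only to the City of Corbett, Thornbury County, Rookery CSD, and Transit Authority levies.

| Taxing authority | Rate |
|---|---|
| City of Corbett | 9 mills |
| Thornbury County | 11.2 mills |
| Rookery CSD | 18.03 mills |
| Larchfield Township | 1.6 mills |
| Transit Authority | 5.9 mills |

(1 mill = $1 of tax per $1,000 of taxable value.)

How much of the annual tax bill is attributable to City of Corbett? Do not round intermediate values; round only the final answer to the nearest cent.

$7,837.09

Assessed value = $941,200 × 0.99 = $931,788
City of Corbett taxable value = $931,788 − $61,000 = $870,788
City of Corbett levy = $870,788 × 0.009 = $7,837.092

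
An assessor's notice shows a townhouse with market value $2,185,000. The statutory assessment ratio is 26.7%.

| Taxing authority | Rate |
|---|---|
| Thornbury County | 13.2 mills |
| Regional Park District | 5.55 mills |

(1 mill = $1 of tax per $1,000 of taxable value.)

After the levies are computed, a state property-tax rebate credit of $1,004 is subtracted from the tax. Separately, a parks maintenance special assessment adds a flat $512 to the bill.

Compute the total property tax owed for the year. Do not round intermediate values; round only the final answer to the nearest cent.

$10,446.66

Assessed value = $2,185,000 × 0.267 = $583,395
Thornbury County: $583,395 × 0.0132 = $7,700.814
Regional Park District: $583,395 × 0.00555 = $3,237.84225
Levies subtotal = $10,938.65625
After credit = $10,938.65625 − $1,004 = $9,934.65625
Total = $9,934.65625 + $512 = $10,446.65625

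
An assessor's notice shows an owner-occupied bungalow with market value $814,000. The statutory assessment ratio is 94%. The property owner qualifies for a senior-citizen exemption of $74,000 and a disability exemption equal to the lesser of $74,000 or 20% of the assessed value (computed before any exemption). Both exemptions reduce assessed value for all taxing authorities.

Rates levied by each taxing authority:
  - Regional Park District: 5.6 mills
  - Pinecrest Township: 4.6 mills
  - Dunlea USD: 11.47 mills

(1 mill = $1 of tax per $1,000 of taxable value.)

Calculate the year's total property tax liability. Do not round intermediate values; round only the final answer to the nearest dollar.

Assessed value = $814,000 × 0.94 = $765,160
Disability exemption = min($74,000, 20% × $765,160) = min($74,000, $153,032) = $74,000 (dollar cap binds)
Taxable value = $765,160 − $74,000 − $74,000 = $617,160
Regional Park District: $617,160 × 0.0056 = $3,456.096
Pinecrest Township: $617,160 × 0.0046 = $2,838.936
Dunlea USD: $617,160 × 0.01147 = $7,078.8252
Total = $13,373.8572

$13,374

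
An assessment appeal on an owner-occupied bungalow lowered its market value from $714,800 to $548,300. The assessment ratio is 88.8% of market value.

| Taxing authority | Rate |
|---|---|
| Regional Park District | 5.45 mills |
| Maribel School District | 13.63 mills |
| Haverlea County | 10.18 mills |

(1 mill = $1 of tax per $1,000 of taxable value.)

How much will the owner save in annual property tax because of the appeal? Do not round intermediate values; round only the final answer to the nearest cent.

Old assessed value = $714,800 × 0.888 = $634,742.4
New assessed value = $548,300 × 0.888 = $486,890.4
Combined rate = 0.00545 + 0.01363 + 0.01018 = 0.02926
Old tax = $634,742.4 × 0.02926 = $18,572.562624
New tax = $486,890.4 × 0.02926 = $14,246.413104
Reduction = $18,572.562624 − $14,246.413104 = $4,326.14952

$4,326.15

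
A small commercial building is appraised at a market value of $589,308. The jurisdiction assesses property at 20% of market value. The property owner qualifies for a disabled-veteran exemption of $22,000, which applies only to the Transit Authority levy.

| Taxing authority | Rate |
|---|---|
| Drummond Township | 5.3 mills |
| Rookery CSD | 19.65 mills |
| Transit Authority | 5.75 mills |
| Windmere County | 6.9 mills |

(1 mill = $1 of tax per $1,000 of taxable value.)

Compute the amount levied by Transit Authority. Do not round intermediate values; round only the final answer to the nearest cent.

$551.20

Assessed value = $589,308 × 0.2 = $117,861.6
Transit Authority taxable value = $117,861.6 − $22,000 = $95,861.6
Transit Authority levy = $95,861.6 × 0.00575 = $551.2042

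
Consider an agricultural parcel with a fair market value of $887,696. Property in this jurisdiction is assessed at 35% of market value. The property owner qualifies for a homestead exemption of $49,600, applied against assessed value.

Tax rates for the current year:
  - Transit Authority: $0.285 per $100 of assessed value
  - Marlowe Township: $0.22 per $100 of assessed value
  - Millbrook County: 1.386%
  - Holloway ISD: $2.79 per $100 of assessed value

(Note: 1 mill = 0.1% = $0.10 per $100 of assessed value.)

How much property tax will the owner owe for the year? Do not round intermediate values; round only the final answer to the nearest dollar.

$12,222

Assessed value = $887,696 × 0.35 = $310,693.6
Taxable value = $310,693.6 − $49,600 = $261,093.6
Transit Authority: $261,093.6 × 0.00285 = $744.11676
Marlowe Township: $261,093.6 × 0.0022 = $574.40592
Millbrook County: $261,093.6 × 0.01386 = $3,618.757296
Holloway ISD: $261,093.6 × 0.0279 = $7,284.51144
Total = $12,221.791416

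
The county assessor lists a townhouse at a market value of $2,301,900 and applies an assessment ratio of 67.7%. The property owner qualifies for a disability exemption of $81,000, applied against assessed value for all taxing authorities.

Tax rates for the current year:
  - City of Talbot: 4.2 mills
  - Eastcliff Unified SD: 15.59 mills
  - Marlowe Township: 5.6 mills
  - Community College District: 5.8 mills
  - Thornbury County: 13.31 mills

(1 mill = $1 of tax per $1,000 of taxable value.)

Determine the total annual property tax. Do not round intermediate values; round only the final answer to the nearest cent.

Assessed value = $2,301,900 × 0.677 = $1,558,386.3
Taxable value = $1,558,386.3 − $81,000 = $1,477,386.3
City of Talbot: $1,477,386.3 × 0.0042 = $6,205.02246
Eastcliff Unified SD: $1,477,386.3 × 0.01559 = $23,032.452417
Marlowe Township: $1,477,386.3 × 0.0056 = $8,273.36328
Community College District: $1,477,386.3 × 0.0058 = $8,568.84054
Thornbury County: $1,477,386.3 × 0.01331 = $19,664.011653
Total = $6,205.02246 + $23,032.452417 + $8,273.36328 + $8,568.84054 + $19,664.011653 = $65,743.69035

$65,743.69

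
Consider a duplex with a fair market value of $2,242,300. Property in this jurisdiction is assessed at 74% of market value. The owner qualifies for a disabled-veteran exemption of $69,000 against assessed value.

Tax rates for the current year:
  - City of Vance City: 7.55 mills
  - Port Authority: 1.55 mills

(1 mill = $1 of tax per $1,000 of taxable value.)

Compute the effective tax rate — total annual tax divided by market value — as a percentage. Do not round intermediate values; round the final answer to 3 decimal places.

Assessed value = $2,242,300 × 0.74 = $1,659,302
Taxable value = $1,659,302 − $69,000 = $1,590,302
City of Vance City: $1,590,302 × 0.00755 = $12,006.7801
Port Authority: $1,590,302 × 0.00155 = $2,464.9681
Total tax = $14,471.7482
Effective rate = $14,471.7482 ÷ $2,242,300 = 0.645% of market value

0.645%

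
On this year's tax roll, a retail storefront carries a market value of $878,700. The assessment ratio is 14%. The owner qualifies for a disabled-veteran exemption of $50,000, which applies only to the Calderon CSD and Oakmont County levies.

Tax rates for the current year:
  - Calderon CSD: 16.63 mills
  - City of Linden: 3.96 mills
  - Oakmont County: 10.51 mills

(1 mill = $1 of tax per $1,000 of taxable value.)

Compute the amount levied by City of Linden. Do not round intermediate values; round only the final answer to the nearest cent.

$487.15

Assessed value = $878,700 × 0.14 = $123,018
City of Linden taxable value = $123,018 (exemption does not apply)
City of Linden levy = $123,018 × 0.00396 = $487.15128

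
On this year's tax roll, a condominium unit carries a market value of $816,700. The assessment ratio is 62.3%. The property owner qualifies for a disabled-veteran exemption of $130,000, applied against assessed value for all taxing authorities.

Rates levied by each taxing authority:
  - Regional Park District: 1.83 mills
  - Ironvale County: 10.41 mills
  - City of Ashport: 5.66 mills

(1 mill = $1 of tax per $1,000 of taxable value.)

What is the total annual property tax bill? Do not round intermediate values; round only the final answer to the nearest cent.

Assessed value = $816,700 × 0.623 = $508,804.1
Taxable value = $508,804.1 − $130,000 = $378,804.1
Regional Park District: $378,804.1 × 0.00183 = $693.211503
Ironvale County: $378,804.1 × 0.01041 = $3,943.350681
City of Ashport: $378,804.1 × 0.00566 = $2,144.031206
Total = $693.211503 + $3,943.350681 + $2,144.031206 = $6,780.59339

$6,780.59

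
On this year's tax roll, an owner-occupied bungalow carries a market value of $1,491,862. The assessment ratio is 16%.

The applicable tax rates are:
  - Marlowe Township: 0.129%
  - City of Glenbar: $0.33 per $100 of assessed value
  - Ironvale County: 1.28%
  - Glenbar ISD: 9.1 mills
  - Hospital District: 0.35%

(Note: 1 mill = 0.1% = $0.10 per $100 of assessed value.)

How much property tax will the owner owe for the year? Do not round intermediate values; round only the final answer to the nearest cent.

Assessed value = $1,491,862 × 0.16 = $238,697.92
Marlowe Township: $238,697.92 × 0.00129 = $307.9203168
City of Glenbar: $238,697.92 × 0.0033 = $787.703136
Ironvale County: $238,697.92 × 0.0128 = $3,055.333376
Glenbar ISD: $238,697.92 × 0.0091 = $2,172.151072
Hospital District: $238,697.92 × 0.0035 = $835.44272
Total = $7,158.5506208

$7,158.55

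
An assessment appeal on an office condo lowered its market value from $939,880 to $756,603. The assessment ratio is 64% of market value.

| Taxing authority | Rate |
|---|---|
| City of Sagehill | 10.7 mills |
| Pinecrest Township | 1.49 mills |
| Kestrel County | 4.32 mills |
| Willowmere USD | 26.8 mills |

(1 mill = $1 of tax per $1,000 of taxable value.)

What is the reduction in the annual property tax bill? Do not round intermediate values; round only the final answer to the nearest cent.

$5,080.15

Old assessed value = $939,880 × 0.64 = $601,523.2
New assessed value = $756,603 × 0.64 = $484,225.92
Combined rate = 0.0107 + 0.00149 + 0.00432 + 0.0268 = 0.04331
Old tax = $601,523.2 × 0.04331 = $26,051.969792
New tax = $484,225.92 × 0.04331 = $20,971.8245952
Reduction = $26,051.969792 − $20,971.8245952 = $5,080.1451968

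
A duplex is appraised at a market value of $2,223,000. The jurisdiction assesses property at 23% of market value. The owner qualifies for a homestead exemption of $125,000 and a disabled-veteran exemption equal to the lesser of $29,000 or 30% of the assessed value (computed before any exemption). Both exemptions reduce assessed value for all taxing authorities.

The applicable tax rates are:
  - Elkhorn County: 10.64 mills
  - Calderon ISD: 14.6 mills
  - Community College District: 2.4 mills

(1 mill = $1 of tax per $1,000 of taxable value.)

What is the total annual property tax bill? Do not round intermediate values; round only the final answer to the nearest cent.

$9,875.50

Assessed value = $2,223,000 × 0.23 = $511,290
Disabled-veteran exemption = min($29,000, 30% × $511,290) = min($29,000, $153,387) = $29,000 (dollar cap binds)
Taxable value = $511,290 − $125,000 − $29,000 = $357,290
Elkhorn County: $357,290 × 0.01064 = $3,801.5656
Calderon ISD: $357,290 × 0.0146 = $5,216.434
Community College District: $357,290 × 0.0024 = $857.496
Total = $9,875.4956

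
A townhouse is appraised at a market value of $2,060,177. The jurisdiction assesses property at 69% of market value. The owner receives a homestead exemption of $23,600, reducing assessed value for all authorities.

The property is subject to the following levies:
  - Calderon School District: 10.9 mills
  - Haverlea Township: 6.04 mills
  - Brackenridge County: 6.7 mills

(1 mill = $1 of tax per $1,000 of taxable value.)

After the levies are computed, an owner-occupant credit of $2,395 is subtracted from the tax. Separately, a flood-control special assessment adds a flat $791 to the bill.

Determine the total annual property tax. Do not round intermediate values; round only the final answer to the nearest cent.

$31,442.88

Assessed value = $2,060,177 × 0.69 = $1,421,522.13
Taxable value = $1,421,522.13 − $23,600 = $1,397,922.13
Calderon School District: $1,397,922.13 × 0.0109 = $15,237.351217
Haverlea Township: $1,397,922.13 × 0.00604 = $8,443.4496652
Brackenridge County: $1,397,922.13 × 0.0067 = $9,366.078271
Levies subtotal = $33,046.8791532
After credit = $33,046.8791532 − $2,395 = $30,651.8791532
Total = $30,651.8791532 + $791 = $31,442.8791532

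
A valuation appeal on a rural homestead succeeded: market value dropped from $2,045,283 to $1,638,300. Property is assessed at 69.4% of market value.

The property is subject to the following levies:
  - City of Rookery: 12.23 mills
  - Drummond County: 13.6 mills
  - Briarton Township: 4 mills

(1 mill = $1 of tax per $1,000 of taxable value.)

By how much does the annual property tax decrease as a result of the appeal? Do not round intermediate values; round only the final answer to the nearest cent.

Old assessed value = $2,045,283 × 0.694 = $1,419,426.402
New assessed value = $1,638,300 × 0.694 = $1,136,980.2
Combined rate = 0.01223 + 0.0136 + 0.004 = 0.02983
Old tax = $1,419,426.402 × 0.02983 = $42,341.48957166
New tax = $1,136,980.2 × 0.02983 = $33,916.119366
Reduction = $42,341.48957166 − $33,916.119366 = $8,425.37020566

$8,425.37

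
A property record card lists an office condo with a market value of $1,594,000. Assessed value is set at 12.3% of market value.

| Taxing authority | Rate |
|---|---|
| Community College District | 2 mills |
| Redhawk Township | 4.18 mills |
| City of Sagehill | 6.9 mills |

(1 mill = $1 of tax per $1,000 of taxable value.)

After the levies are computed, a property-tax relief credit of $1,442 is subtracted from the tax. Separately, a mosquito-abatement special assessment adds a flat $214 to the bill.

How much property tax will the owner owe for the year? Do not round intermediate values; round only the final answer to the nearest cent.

$1,336.49

Assessed value = $1,594,000 × 0.123 = $196,062
Community College District: $196,062 × 0.002 = $392.124
Redhawk Township: $196,062 × 0.00418 = $819.53916
City of Sagehill: $196,062 × 0.0069 = $1,352.8278
Levies subtotal = $2,564.49096
After credit = $2,564.49096 − $1,442 = $1,122.49096
Total = $1,122.49096 + $214 = $1,336.49096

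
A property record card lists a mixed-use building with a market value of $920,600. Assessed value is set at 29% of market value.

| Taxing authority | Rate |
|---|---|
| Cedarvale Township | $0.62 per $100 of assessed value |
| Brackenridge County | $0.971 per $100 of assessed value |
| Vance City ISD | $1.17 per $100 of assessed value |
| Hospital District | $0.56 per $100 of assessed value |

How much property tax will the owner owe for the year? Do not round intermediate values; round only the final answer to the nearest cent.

Assessed value = $920,600 × 0.29 = $266,974
Cedarvale Township: $266,974 × 0.0062 = $1,655.2388
Brackenridge County: $266,974 × 0.00971 = $2,592.31754
Vance City ISD: $266,974 × 0.0117 = $3,123.5958
Hospital District: $266,974 × 0.0056 = $1,495.0544
Total = $1,655.2388 + $2,592.31754 + $3,123.5958 + $1,495.0544 = $8,866.20654

$8,866.21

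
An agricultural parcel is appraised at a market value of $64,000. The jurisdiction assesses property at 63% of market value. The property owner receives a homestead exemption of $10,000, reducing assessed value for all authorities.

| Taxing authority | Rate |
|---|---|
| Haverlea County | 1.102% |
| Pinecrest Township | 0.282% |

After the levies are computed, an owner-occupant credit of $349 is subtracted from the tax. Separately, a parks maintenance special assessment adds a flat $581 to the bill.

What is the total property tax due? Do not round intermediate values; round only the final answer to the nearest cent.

Assessed value = $64,000 × 0.63 = $40,320
Taxable value = $40,320 − $10,000 = $30,320
Haverlea County: $30,320 × 0.01102 = $334.1264
Pinecrest Township: $30,320 × 0.00282 = $85.5024
Levies subtotal = $419.6288
After credit = $419.6288 − $349 = $70.6288
Total = $70.6288 + $581 = $651.6288

$651.63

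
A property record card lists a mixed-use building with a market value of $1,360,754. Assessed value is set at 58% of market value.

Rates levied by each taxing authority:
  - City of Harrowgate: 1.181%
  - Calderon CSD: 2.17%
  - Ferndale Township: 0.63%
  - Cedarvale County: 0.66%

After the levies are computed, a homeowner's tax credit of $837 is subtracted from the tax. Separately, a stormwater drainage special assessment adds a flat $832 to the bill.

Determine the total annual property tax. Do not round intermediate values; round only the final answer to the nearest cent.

$36,623.50

Assessed value = $1,360,754 × 0.58 = $789,237.32
City of Harrowgate: $789,237.32 × 0.01181 = $9,320.8927492
Calderon CSD: $789,237.32 × 0.0217 = $17,126.449844
Ferndale Township: $789,237.32 × 0.0063 = $4,972.195116
Cedarvale County: $789,237.32 × 0.0066 = $5,208.966312
Levies subtotal = $36,628.5040212
After credit = $36,628.5040212 − $837 = $35,791.5040212
Total = $35,791.5040212 + $832 = $36,623.5040212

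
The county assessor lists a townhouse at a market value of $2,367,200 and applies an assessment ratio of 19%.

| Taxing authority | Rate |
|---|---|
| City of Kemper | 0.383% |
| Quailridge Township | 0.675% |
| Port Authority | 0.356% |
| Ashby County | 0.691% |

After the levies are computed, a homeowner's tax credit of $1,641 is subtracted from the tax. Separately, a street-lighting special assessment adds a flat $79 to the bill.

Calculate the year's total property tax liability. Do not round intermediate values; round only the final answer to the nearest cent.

$7,905.62

Assessed value = $2,367,200 × 0.19 = $449,768
City of Kemper: $449,768 × 0.00383 = $1,722.61144
Quailridge Township: $449,768 × 0.00675 = $3,035.934
Port Authority: $449,768 × 0.00356 = $1,601.17408
Ashby County: $449,768 × 0.00691 = $3,107.89688
Levies subtotal = $9,467.6164
After credit = $9,467.6164 − $1,641 = $7,826.6164
Total = $7,826.6164 + $79 = $7,905.6164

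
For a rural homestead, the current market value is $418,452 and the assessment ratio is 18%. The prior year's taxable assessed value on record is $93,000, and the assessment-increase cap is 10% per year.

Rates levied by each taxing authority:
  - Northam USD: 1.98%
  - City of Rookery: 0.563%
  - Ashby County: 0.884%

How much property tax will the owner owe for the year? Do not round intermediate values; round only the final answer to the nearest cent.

Uncapped assessed value = $418,452 × 0.18 = $75,321.36
Cap limit = $93,000 × 1.1 = $102,300
Taxable assessed value = min($75,321.36, $102,300) = $75,321.36 (cap does not bind)
Northam USD: $75,321.36 × 0.0198 = $1,491.362928
City of Rookery: $75,321.36 × 0.00563 = $424.0592568
Ashby County: $75,321.36 × 0.00884 = $665.8408224
Total = $2,581.2630072

$2,581.26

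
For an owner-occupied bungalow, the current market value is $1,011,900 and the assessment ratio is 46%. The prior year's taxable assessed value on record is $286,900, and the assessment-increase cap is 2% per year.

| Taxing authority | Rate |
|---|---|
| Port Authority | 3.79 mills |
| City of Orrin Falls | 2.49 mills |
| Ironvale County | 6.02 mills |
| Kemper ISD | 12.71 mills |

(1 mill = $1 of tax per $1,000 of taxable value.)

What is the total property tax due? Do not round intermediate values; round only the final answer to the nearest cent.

$7,318.88

Uncapped assessed value = $1,011,900 × 0.46 = $465,474
Cap limit = $286,900 × 1.02 = $292,638
Taxable assessed value = min($465,474, $292,638) = $292,638 (cap binds)
Port Authority: $292,638 × 0.00379 = $1,109.09802
City of Orrin Falls: $292,638 × 0.00249 = $728.66862
Ironvale County: $292,638 × 0.00602 = $1,761.68076
Kemper ISD: $292,638 × 0.01271 = $3,719.42898
Total = $7,318.87638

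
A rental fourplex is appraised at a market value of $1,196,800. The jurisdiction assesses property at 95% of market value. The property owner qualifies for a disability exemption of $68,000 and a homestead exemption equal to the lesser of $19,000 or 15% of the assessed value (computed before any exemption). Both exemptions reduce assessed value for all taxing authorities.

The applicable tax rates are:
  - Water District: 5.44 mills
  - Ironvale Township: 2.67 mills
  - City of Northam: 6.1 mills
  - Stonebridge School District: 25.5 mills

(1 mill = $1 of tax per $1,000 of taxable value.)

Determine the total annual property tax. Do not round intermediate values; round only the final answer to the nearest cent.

Assessed value = $1,196,800 × 0.95 = $1,136,960
Homestead exemption = min($19,000, 15% × $1,136,960) = min($19,000, $170,544) = $19,000 (dollar cap binds)
Taxable value = $1,136,960 − $68,000 − $19,000 = $1,049,960
Water District: $1,049,960 × 0.00544 = $5,711.7824
Ironvale Township: $1,049,960 × 0.00267 = $2,803.3932
City of Northam: $1,049,960 × 0.0061 = $6,404.756
Stonebridge School District: $1,049,960 × 0.0255 = $26,773.98
Total = $41,693.9116

$41,693.91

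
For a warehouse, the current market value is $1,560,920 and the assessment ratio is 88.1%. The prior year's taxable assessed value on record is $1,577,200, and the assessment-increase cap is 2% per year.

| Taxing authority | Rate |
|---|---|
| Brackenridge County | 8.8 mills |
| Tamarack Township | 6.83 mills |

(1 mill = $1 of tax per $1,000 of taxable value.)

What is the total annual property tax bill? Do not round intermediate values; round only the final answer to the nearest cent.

Uncapped assessed value = $1,560,920 × 0.881 = $1,375,170.52
Cap limit = $1,577,200 × 1.02 = $1,608,744
Taxable assessed value = min($1,375,170.52, $1,608,744) = $1,375,170.52 (cap does not bind)
Brackenridge County: $1,375,170.52 × 0.0088 = $12,101.500576
Tamarack Township: $1,375,170.52 × 0.00683 = $9,392.4146516
Total = $21,493.9152276

$21,493.92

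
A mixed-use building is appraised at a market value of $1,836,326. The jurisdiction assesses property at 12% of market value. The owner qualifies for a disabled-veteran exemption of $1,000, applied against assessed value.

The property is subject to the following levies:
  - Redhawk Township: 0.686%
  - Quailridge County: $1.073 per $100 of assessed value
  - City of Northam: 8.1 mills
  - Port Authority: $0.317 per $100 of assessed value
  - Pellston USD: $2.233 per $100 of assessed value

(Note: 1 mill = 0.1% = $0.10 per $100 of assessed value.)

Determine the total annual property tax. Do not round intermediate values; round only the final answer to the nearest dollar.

$11,229

Assessed value = $1,836,326 × 0.12 = $220,359.12
Taxable value = $220,359.12 − $1,000 = $219,359.12
Redhawk Township: $219,359.12 × 0.00686 = $1,504.8035632
Quailridge County: $219,359.12 × 0.01073 = $2,353.7233576
City of Northam: $219,359.12 × 0.0081 = $1,776.808872
Port Authority: $219,359.12 × 0.00317 = $695.3684104
Pellston USD: $219,359.12 × 0.02233 = $4,898.2891496
Total = $11,228.9933528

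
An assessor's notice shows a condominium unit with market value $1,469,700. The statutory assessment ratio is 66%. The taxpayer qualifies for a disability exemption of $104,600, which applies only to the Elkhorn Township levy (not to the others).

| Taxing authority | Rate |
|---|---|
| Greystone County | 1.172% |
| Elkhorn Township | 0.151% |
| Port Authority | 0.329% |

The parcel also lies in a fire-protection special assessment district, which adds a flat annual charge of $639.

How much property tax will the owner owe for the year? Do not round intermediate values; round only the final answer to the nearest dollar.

$16,505

Assessed value = $1,469,700 × 0.66 = $970,002
Greystone County: $970,002 × 0.01172 = $11,368.42344
Elkhorn Township: ($970,002 − $104,600) × 0.00151 = $865,402 × 0.00151 = $1,306.75702
Port Authority: $970,002 × 0.00329 = $3,191.30658
Levies subtotal = $15,866.48704
Total = $15,866.48704 + $639 = $16,505.48704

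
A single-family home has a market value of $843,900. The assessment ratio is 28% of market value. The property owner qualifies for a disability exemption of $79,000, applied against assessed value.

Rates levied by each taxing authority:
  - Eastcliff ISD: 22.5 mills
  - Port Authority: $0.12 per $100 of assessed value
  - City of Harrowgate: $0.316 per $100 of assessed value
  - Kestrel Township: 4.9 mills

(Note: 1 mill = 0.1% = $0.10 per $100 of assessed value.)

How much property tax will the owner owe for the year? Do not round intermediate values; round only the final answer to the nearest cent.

$4,995.59

Assessed value = $843,900 × 0.28 = $236,292
Taxable value = $236,292 − $79,000 = $157,292
Eastcliff ISD: $157,292 × 0.0225 = $3,539.07
Port Authority: $157,292 × 0.0012 = $188.7504
City of Harrowgate: $157,292 × 0.00316 = $497.04272
Kestrel Township: $157,292 × 0.0049 = $770.7308
Total = $4,995.59392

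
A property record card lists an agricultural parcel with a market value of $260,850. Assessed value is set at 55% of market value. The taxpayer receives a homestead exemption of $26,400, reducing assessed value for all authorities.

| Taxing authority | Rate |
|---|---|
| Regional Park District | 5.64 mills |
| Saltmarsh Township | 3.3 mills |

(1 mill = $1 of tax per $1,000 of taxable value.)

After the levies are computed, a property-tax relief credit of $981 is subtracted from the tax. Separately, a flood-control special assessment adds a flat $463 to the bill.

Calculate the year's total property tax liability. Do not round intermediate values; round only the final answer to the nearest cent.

$528.58

Assessed value = $260,850 × 0.55 = $143,467.5
Taxable value = $143,467.5 − $26,400 = $117,067.5
Regional Park District: $117,067.5 × 0.00564 = $660.2607
Saltmarsh Township: $117,067.5 × 0.0033 = $386.32275
Levies subtotal = $1,046.58345
After credit = $1,046.58345 − $981 = $65.58345
Total = $65.58345 + $463 = $528.58345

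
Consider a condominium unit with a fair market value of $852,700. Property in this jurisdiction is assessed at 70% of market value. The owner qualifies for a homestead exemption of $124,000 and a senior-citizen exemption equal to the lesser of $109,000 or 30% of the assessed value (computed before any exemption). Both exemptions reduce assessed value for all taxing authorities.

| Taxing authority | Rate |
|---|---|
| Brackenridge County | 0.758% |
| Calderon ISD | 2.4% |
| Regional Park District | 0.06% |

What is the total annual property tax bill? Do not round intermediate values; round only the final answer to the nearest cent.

$11,709.98

Assessed value = $852,700 × 0.7 = $596,890
Senior-citizen exemption = min($109,000, 30% × $596,890) = min($109,000, $179,067) = $109,000 (dollar cap binds)
Taxable value = $596,890 − $124,000 − $109,000 = $363,890
Brackenridge County: $363,890 × 0.00758 = $2,758.2862
Calderon ISD: $363,890 × 0.024 = $8,733.36
Regional Park District: $363,890 × 0.0006 = $218.334
Total = $11,709.9802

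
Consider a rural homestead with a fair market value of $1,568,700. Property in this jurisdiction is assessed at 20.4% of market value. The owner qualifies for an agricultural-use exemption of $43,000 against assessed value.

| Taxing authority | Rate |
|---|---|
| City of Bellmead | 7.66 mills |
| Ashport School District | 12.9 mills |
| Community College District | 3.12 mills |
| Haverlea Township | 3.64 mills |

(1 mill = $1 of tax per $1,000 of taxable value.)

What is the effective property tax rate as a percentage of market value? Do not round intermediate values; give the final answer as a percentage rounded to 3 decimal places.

0.482%

Assessed value = $1,568,700 × 0.204 = $320,014.8
Taxable value = $320,014.8 − $43,000 = $277,014.8
City of Bellmead: $277,014.8 × 0.00766 = $2,121.933368
Ashport School District: $277,014.8 × 0.0129 = $3,573.49092
Community College District: $277,014.8 × 0.00312 = $864.286176
Haverlea Township: $277,014.8 × 0.00364 = $1,008.333872
Total tax = $7,568.044336
Effective rate = $7,568.044336 ÷ $1,568,700 = 0.482% of market value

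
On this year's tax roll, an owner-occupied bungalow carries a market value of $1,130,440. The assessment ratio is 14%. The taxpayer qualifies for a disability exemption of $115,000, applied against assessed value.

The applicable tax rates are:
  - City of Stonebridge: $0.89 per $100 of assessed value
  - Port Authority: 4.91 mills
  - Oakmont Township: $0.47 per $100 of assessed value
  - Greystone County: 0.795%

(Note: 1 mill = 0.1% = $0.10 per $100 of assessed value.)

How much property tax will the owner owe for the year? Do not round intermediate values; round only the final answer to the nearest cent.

Assessed value = $1,130,440 × 0.14 = $158,261.6
Taxable value = $158,261.6 − $115,000 = $43,261.6
City of Stonebridge: $43,261.6 × 0.0089 = $385.02824
Port Authority: $43,261.6 × 0.00491 = $212.414456
Oakmont Township: $43,261.6 × 0.0047 = $203.32952
Greystone County: $43,261.6 × 0.00795 = $343.92972
Total = $1,144.701936

$1,144.70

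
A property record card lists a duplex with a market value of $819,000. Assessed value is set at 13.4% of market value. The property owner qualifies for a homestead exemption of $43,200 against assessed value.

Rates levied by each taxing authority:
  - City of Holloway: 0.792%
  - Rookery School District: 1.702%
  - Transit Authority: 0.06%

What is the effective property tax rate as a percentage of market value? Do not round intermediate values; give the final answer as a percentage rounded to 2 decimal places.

0.21%

Assessed value = $819,000 × 0.134 = $109,746
Taxable value = $109,746 − $43,200 = $66,546
City of Holloway: $66,546 × 0.00792 = $527.04432
Rookery School District: $66,546 × 0.01702 = $1,132.61292
Transit Authority: $66,546 × 0.0006 = $39.9276
Total tax = $1,699.58484
Effective rate = $1,699.58484 ÷ $819,000 = 0.21% of market value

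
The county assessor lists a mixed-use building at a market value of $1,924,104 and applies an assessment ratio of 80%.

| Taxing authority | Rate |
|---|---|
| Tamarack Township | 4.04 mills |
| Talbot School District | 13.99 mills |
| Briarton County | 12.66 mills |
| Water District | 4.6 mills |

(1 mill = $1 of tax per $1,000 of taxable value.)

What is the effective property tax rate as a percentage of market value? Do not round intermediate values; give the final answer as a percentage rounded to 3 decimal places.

2.823%

Assessed value = $1,924,104 × 0.8 = $1,539,283.2
Tamarack Township: $1,539,283.2 × 0.00404 = $6,218.704128
Talbot School District: $1,539,283.2 × 0.01399 = $21,534.571968
Briarton County: $1,539,283.2 × 0.01266 = $19,487.325312
Water District: $1,539,283.2 × 0.0046 = $7,080.70272
Total tax = $54,321.304128
Effective rate = $54,321.304128 ÷ $1,924,104 = 2.823% of market value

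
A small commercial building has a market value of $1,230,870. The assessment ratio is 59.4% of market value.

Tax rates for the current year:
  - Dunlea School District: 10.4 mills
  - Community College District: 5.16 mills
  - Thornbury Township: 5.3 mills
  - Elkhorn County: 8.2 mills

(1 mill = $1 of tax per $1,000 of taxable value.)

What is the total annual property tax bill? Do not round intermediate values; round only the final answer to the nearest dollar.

$21,247

Assessed value = $1,230,870 × 0.594 = $731,136.78
Dunlea School District: $731,136.78 × 0.0104 = $7,603.822512
Community College District: $731,136.78 × 0.00516 = $3,772.6657848
Thornbury Township: $731,136.78 × 0.0053 = $3,875.024934
Elkhorn County: $731,136.78 × 0.0082 = $5,995.321596
Total = $7,603.822512 + $3,772.6657848 + $3,875.024934 + $5,995.321596 = $21,246.8348268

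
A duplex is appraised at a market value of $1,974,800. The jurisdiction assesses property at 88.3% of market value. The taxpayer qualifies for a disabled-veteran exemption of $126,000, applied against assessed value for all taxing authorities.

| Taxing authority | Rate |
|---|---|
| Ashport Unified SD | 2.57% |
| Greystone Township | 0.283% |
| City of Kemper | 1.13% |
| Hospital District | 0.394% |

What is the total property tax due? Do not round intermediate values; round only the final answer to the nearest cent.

Assessed value = $1,974,800 × 0.883 = $1,743,748.4
Taxable value = $1,743,748.4 − $126,000 = $1,617,748.4
Ashport Unified SD: $1,617,748.4 × 0.0257 = $41,576.13388
Greystone Township: $1,617,748.4 × 0.00283 = $4,578.227972
City of Kemper: $1,617,748.4 × 0.0113 = $18,280.55692
Hospital District: $1,617,748.4 × 0.00394 = $6,373.928696
Total = $41,576.13388 + $4,578.227972 + $18,280.55692 + $6,373.928696 = $70,808.847468

$70,808.85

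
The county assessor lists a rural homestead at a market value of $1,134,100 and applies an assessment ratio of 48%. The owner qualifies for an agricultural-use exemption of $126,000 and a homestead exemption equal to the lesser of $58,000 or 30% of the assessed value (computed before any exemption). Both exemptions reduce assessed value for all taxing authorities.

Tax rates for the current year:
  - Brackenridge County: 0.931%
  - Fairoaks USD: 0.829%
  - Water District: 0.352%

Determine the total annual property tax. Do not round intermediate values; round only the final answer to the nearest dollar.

$7,611

Assessed value = $1,134,100 × 0.48 = $544,368
Homestead exemption = min($58,000, 30% × $544,368) = min($58,000, $163,310.4) = $58,000 (dollar cap binds)
Taxable value = $544,368 − $126,000 − $58,000 = $360,368
Brackenridge County: $360,368 × 0.00931 = $3,355.02608
Fairoaks USD: $360,368 × 0.00829 = $2,987.45072
Water District: $360,368 × 0.00352 = $1,268.49536
Total = $7,610.97216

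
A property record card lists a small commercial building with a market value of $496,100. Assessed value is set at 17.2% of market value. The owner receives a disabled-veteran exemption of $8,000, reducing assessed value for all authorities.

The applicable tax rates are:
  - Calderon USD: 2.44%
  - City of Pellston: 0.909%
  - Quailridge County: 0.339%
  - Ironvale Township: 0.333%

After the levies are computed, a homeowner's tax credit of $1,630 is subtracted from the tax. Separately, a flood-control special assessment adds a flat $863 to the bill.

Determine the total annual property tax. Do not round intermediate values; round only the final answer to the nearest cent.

Assessed value = $496,100 × 0.172 = $85,329.2
Taxable value = $85,329.2 − $8,000 = $77,329.2
Calderon USD: $77,329.2 × 0.0244 = $1,886.83248
City of Pellston: $77,329.2 × 0.00909 = $702.922428
Quailridge County: $77,329.2 × 0.00339 = $262.145988
Ironvale Township: $77,329.2 × 0.00333 = $257.506236
Levies subtotal = $3,109.407132
After credit = $3,109.407132 − $1,630 = $1,479.407132
Total = $1,479.407132 + $863 = $2,342.407132

$2,342.41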